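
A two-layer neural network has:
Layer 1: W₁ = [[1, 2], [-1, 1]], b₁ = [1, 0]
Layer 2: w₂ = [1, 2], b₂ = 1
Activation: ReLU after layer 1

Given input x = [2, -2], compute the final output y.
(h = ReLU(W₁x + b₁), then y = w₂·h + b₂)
y = 1

Layer 1 pre-activation: z₁ = [-1, -4]
After ReLU: h = [0, 0]
Layer 2 output: y = 1×0 + 2×0 + 1 = 1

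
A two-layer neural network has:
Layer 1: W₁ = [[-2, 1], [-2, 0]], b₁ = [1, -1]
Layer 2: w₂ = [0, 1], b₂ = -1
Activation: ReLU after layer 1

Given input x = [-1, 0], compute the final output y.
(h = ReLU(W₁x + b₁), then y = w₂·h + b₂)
y = 0

Layer 1 pre-activation: z₁ = [3, 1]
After ReLU: h = [3, 1]
Layer 2 output: y = 0×3 + 1×1 + -1 = 0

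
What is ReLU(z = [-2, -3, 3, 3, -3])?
h = [0, 0, 3, 3, 0]

ReLU applied element-wise: max(0,-2)=0, max(0,-3)=0, max(0,3)=3, max(0,3)=3, max(0,-3)=0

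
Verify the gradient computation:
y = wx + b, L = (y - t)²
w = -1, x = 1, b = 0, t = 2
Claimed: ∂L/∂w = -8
Incorrect

y = (-1)(1) + 0 = -1
∂L/∂y = 2(y - t) = 2(-1 - 2) = -6
∂y/∂w = x = 1
∂L/∂w = -6 × 1 = -6

Claimed value: -8
Incorrect: The correct gradient is -6.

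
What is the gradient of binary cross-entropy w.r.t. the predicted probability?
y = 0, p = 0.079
∂L/∂p = 1.086

∂L/∂p = -y/p + (1-y)/(1-p) = 0 + 1/0.921 = 1.086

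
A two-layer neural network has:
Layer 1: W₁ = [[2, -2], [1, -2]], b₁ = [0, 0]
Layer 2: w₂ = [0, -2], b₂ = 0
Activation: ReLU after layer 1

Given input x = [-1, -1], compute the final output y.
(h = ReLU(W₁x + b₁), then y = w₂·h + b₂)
y = -2

Layer 1 pre-activation: z₁ = [0, 1]
After ReLU: h = [0, 1]
Layer 2 output: y = 0×0 + -2×1 + 0 = -2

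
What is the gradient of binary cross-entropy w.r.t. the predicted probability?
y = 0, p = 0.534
∂L/∂p = 2.146

∂L/∂p = -y/p + (1-y)/(1-p) = 0 + 1/0.466 = 2.146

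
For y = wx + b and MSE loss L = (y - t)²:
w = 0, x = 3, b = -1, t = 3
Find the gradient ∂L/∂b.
∂L/∂b = -8

y = wx + b = (0)(3) + -1 = -1
∂L/∂y = 2(y - t) = 2(-1 - 3) = -8
∂y/∂b = 1
∂L/∂b = ∂L/∂y · ∂y/∂b = -8 × 1 = -8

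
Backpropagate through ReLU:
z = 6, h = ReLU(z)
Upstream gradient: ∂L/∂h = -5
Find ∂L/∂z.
∂L/∂z = -5

h = ReLU(6) = 6
Since z > 0: ∂h/∂z = 1
∂L/∂z = ∂L/∂h · ∂h/∂z = -5 × 1 = -5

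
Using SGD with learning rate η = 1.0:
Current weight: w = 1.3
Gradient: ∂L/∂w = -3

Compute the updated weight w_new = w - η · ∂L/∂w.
w_new = 4.3

w_new = w - η·∂L/∂w = 1.3 - 1.0×(-3) = 1.3 - (-3) = 4.3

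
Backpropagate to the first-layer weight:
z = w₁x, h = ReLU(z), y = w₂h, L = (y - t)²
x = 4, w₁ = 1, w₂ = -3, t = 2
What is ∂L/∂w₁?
∂L/∂w₁ = 336

Forward pass:
z = w₁x = 1×4 = 4
h = ReLU(4) = 4
y = w₂h = -3×4 = -12

Backward pass:
∂L/∂y = 2(y - t) = 2(-12 - 2) = -28
∂y/∂h = w₂ = -3
∂h/∂z = 1 (ReLU derivative)
∂z/∂w₁ = x = 4

∂L/∂w₁ = -28 × -3 × 1 × 4 = 336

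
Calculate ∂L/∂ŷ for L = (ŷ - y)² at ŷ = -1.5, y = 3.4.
∂L/∂ŷ = -9.8

∂L/∂ŷ = 2(ŷ - y) = 2(-1.5 - 3.4) = 2(-4.9) = -9.8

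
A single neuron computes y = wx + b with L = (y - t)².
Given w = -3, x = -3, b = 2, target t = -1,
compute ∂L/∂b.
∂L/∂b = 24

y = wx + b = (-3)(-3) + 2 = 11
∂L/∂y = 2(y - t) = 2(11 - -1) = 24
∂y/∂b = 1
∂L/∂b = ∂L/∂y · ∂y/∂b = 24 × 1 = 24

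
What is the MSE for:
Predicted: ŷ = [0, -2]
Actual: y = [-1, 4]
MSE = 18.5

MSE = (1/2)((0--1)² + (-2-4)²) = (1/2)(1 + 36) = 18.5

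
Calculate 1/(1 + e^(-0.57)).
0.6388

sigmoid(0.57) = 1/(1 + e^(-0.57)) = 1/(1 + 0.5655) = 0.6388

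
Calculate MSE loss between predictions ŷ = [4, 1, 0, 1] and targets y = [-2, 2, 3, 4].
MSE = 13.75

MSE = (1/4)((4--2)² + (1-2)² + (0-3)² + (1-4)²) = (1/4)(36 + 1 + 9 + 9) = 13.75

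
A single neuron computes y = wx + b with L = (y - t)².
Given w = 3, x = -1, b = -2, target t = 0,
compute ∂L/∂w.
∂L/∂w = 10

y = wx + b = (3)(-1) + -2 = -5
∂L/∂y = 2(y - t) = 2(-5 - 0) = -10
∂y/∂w = x = -1
∂L/∂w = ∂L/∂y · ∂y/∂w = -10 × -1 = 10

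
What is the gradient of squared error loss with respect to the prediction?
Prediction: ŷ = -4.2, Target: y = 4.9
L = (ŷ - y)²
∂L/∂ŷ = -18.2

∂L/∂ŷ = 2(ŷ - y) = 2(-4.2 - 4.9) = 2(-9.1) = -18.2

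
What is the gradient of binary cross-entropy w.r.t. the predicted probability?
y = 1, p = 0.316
∂L/∂p = -3.165

∂L/∂p = -y/p + (1-y)/(1-p) = -1/0.316 + 0 = -3.165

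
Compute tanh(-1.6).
-0.9217

tanh(-1.6) = (e^(-1.6) - e^(1.6))/(e^(-1.6) + e^(1.6)) = -0.9217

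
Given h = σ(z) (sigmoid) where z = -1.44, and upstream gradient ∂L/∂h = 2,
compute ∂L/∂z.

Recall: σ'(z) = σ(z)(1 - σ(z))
∂L/∂z = 0.3097

σ(-1.44) = 0.1915
σ'(-1.44) = σ(-1.44)(1 - σ(-1.44)) = 0.1915 × 0.8085 = 0.1549
∂L/∂z = ∂L/∂h · σ'(z) = 2 × 0.1549 = 0.3097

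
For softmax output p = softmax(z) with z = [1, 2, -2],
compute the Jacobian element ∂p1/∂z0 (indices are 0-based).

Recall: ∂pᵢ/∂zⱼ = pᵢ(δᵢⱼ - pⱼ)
∂p1/∂z0 = -0.1915

p = softmax(z) = [0.2654, 0.7214, 0.01321]
p1 = 0.7214, p0 = 0.2654

∂p1/∂z0 = -p1 × p0 = -0.7214 × 0.2654 = -0.1915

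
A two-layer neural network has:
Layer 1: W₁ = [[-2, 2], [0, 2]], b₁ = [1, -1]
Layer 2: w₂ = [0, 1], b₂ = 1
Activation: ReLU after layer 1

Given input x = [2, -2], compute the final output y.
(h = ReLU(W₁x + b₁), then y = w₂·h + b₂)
y = 1

Layer 1 pre-activation: z₁ = [-7, -5]
After ReLU: h = [0, 0]
Layer 2 output: y = 0×0 + 1×0 + 1 = 1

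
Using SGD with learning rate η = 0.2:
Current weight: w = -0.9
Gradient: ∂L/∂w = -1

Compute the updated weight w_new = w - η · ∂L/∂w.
w_new = -0.7

w_new = w - η·∂L/∂w = -0.9 - 0.2×(-1) = -0.9 - (-0.2) = -0.7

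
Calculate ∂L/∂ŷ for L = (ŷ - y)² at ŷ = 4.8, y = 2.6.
∂L/∂ŷ = 4.4

∂L/∂ŷ = 2(ŷ - y) = 2(4.8 - 2.6) = 2(2.2) = 4.4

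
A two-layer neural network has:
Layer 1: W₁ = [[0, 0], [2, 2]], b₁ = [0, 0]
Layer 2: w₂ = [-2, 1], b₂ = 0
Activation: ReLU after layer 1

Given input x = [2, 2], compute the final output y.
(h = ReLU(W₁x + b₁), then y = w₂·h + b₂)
y = 8

Layer 1 pre-activation: z₁ = [0, 8]
After ReLU: h = [0, 8]
Layer 2 output: y = -2×0 + 1×8 + 0 = 8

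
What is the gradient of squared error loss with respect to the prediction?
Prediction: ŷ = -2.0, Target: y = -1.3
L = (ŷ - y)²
∂L/∂ŷ = -1.4

∂L/∂ŷ = 2(ŷ - y) = 2(-2.0 - -1.3) = 2(-0.7) = -1.4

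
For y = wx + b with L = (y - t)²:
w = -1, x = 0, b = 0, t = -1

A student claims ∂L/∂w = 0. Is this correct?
Correct

y = (-1)(0) + 0 = 0
∂L/∂y = 2(y - t) = 2(0 - -1) = 2
∂y/∂w = x = 0
∂L/∂w = 2 × 0 = 0

Claimed value: 0
Correct: The correct gradient is 0.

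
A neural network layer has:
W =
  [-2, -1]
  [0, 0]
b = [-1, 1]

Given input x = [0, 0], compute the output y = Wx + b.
y = [-1, 1]

Wx = [-2×0 + -1×0, 0×0 + 0×0]
   = [0, 0]
y = Wx + b = [0 + -1, 0 + 1] = [-1, 1]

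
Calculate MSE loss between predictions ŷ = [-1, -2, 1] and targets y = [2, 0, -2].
MSE = 7.333

MSE = (1/3)((-1-2)² + (-2-0)² + (1--2)²) = (1/3)(9 + 4 + 9) = 7.333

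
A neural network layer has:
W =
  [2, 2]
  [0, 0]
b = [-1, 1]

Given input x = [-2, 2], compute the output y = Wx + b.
y = [-1, 1]

Wx = [2×-2 + 2×2, 0×-2 + 0×2]
   = [0, 0]
y = Wx + b = [0 + -1, 0 + 1] = [-1, 1]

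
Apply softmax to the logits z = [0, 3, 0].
p = [0.0453, 0.9094, 0.0453]

exp(z) = [1, 20.09, 1]
Sum = 22.09
p = [0.0453, 0.9094, 0.0453]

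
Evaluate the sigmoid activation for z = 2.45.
0.9206

sigmoid(2.45) = 1/(1 + e^(-2.45)) = 1/(1 + 0.08629) = 0.9206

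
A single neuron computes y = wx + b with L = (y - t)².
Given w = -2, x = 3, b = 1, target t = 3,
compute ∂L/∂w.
∂L/∂w = -48

y = wx + b = (-2)(3) + 1 = -5
∂L/∂y = 2(y - t) = 2(-5 - 3) = -16
∂y/∂w = x = 3
∂L/∂w = ∂L/∂y · ∂y/∂w = -16 × 3 = -48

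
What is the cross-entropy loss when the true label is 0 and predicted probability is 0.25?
L = 0.2877

L = -0·log(0.25) - 1·log(0.75) = -log(0.75) = 0.2877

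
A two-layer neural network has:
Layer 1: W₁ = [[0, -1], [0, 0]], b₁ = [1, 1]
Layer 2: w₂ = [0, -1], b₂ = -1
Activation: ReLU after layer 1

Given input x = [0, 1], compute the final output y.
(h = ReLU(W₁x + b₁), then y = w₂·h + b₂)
y = -2

Layer 1 pre-activation: z₁ = [0, 1]
After ReLU: h = [0, 1]
Layer 2 output: y = 0×0 + -1×1 + -1 = -2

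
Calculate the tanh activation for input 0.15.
0.1489

tanh(0.15) = (e^(0.15) - e^(-0.15))/(e^(0.15) + e^(-0.15)) = 0.1489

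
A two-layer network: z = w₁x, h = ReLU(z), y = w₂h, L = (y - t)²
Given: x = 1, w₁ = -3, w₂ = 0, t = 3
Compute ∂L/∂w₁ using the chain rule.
∂L/∂w₁ = 0

Forward pass:
z = w₁x = -3×1 = -3
h = ReLU(-3) = 0
y = w₂h = 0×0 = 0

Backward pass:
∂L/∂y = 2(y - t) = 2(0 - 3) = -6
∂y/∂h = w₂ = 0
∂h/∂z = 0 (ReLU derivative)
∂z/∂w₁ = x = 1

∂L/∂w₁ = -6 × 0 × 0 × 1 = 0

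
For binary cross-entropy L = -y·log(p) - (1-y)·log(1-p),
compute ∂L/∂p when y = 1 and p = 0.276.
∂L/∂p = -3.623

∂L/∂p = -y/p + (1-y)/(1-p) = -1/0.276 + 0 = -3.623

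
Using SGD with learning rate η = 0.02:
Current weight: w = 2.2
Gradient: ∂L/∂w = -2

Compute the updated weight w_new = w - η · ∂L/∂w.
w_new = 2.24

w_new = w - η·∂L/∂w = 2.2 - 0.02×(-2) = 2.2 - (-0.04) = 2.24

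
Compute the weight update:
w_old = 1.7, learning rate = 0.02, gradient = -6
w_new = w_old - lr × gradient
w_new = 1.82

w_new = w - η·∂L/∂w = 1.7 - 0.02×(-6) = 1.7 - (-0.12) = 1.82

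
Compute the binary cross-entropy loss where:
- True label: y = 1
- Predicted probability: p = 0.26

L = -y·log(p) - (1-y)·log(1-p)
L = 1.347

L = -1·log(0.26) - 0·log(0.74) = -log(0.26) = 1.347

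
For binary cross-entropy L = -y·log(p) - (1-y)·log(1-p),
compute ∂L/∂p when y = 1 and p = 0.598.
∂L/∂p = -1.672

∂L/∂p = -y/p + (1-y)/(1-p) = -1/0.598 + 0 = -1.672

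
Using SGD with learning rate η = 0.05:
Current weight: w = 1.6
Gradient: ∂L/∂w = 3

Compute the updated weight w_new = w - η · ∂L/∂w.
w_new = 1.45

w_new = w - η·∂L/∂w = 1.6 - 0.05×(3) = 1.6 - (0.15) = 1.45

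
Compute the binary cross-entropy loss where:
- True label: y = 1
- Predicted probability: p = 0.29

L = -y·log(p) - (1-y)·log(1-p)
L = 1.238

L = -1·log(0.29) - 0·log(0.71) = -log(0.29) = 1.238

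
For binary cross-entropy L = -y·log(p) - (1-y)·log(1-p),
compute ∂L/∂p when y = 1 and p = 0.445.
∂L/∂p = -2.247

∂L/∂p = -y/p + (1-y)/(1-p) = -1/0.445 + 0 = -2.247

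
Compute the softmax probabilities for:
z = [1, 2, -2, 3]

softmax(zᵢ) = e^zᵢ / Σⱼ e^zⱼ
p = [0.0896, 0.2436, 0.0045, 0.6623]

exp(z) = [2.718, 7.389, 0.1353, 20.09]
Sum = 30.33
p = [0.0896, 0.2436, 0.0045, 0.6623]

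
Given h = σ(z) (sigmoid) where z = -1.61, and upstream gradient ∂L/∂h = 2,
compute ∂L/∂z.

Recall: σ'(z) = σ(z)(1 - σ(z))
∂L/∂z = 0.2777

σ(-1.61) = 0.1666
σ'(-1.61) = σ(-1.61)(1 - σ(-1.61)) = 0.1666 × 0.8334 = 0.1388
∂L/∂z = ∂L/∂h · σ'(z) = 2 × 0.1388 = 0.2777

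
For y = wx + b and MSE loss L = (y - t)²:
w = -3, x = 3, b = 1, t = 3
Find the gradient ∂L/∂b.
∂L/∂b = -22

y = wx + b = (-3)(3) + 1 = -8
∂L/∂y = 2(y - t) = 2(-8 - 3) = -22
∂y/∂b = 1
∂L/∂b = ∂L/∂y · ∂y/∂b = -22 × 1 = -22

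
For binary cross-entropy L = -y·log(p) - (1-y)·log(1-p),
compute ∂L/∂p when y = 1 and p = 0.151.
∂L/∂p = -6.623

∂L/∂p = -y/p + (1-y)/(1-p) = -1/0.151 + 0 = -6.623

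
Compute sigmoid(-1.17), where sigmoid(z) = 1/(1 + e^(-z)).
0.2369

sigmoid(-1.17) = 1/(1 + e^(1.17)) = 1/(1 + 3.222) = 0.2369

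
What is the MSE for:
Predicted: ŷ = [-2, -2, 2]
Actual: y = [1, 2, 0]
MSE = 9.667

MSE = (1/3)((-2-1)² + (-2-2)² + (2-0)²) = (1/3)(9 + 16 + 4) = 9.667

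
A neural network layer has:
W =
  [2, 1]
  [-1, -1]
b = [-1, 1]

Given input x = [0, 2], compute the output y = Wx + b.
y = [1, -1]

Wx = [2×0 + 1×2, -1×0 + -1×2]
   = [2, -2]
y = Wx + b = [2 + -1, -2 + 1] = [1, -1]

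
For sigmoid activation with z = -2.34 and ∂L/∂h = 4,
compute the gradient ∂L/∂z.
∂L/∂z = 0.3206

σ(-2.34) = 0.08786
σ'(-2.34) = σ(-2.34)(1 - σ(-2.34)) = 0.08786 × 0.9121 = 0.08014
∂L/∂z = ∂L/∂h · σ'(z) = 4 × 0.08014 = 0.3206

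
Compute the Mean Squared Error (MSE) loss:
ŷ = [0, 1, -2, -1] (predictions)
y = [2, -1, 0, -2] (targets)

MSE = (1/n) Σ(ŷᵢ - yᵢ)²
MSE = 3.25

MSE = (1/4)((0-2)² + (1--1)² + (-2-0)² + (-1--2)²) = (1/4)(4 + 4 + 4 + 1) = 3.25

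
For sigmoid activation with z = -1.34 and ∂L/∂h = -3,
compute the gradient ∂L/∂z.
∂L/∂z = -0.4933

σ(-1.34) = 0.2075
σ'(-1.34) = σ(-1.34)(1 - σ(-1.34)) = 0.2075 × 0.7925 = 0.1644
∂L/∂z = ∂L/∂h · σ'(z) = -3 × 0.1644 = -0.4933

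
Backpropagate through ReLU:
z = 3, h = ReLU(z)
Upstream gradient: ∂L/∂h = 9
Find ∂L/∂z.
∂L/∂z = 9

h = ReLU(3) = 3
Since z > 0: ∂h/∂z = 1
∂L/∂z = ∂L/∂h · ∂h/∂z = 9 × 1 = 9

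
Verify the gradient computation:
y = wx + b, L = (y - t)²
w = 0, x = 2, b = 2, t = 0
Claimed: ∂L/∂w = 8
Correct

y = (0)(2) + 2 = 2
∂L/∂y = 2(y - t) = 2(2 - 0) = 4
∂y/∂w = x = 2
∂L/∂w = 4 × 2 = 8

Claimed value: 8
Correct: The correct gradient is 8.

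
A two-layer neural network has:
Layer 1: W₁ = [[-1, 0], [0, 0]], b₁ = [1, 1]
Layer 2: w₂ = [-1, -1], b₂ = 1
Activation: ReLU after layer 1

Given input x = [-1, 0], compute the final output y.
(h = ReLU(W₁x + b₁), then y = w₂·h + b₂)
y = -2

Layer 1 pre-activation: z₁ = [2, 1]
After ReLU: h = [2, 1]
Layer 2 output: y = -1×2 + -1×1 + 1 = -2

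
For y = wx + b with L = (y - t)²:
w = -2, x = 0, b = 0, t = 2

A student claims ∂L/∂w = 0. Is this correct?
Correct

y = (-2)(0) + 0 = 0
∂L/∂y = 2(y - t) = 2(0 - 2) = -4
∂y/∂w = x = 0
∂L/∂w = -4 × 0 = 0

Claimed value: 0
Correct: The correct gradient is 0.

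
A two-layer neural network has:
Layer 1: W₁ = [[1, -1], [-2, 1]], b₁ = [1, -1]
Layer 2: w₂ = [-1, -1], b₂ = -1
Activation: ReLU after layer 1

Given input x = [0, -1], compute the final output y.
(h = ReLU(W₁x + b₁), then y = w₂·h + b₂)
y = -3

Layer 1 pre-activation: z₁ = [2, -2]
After ReLU: h = [2, 0]
Layer 2 output: y = -1×2 + -1×0 + -1 = -3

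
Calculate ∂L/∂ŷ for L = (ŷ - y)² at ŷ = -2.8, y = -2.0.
∂L/∂ŷ = -1.6

∂L/∂ŷ = 2(ŷ - y) = 2(-2.8 - -2.0) = 2(-0.8) = -1.6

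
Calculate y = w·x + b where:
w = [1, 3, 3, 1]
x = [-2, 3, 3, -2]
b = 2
y = 16

y = (1)(-2) + (3)(3) + (3)(3) + (1)(-2) + 2 = 16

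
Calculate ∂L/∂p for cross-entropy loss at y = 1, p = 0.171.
∂L/∂p = -5.848

∂L/∂p = -y/p + (1-y)/(1-p) = -1/0.171 + 0 = -5.848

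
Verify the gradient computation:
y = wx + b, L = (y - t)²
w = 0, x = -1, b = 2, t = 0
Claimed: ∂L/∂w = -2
Incorrect

y = (0)(-1) + 2 = 2
∂L/∂y = 2(y - t) = 2(2 - 0) = 4
∂y/∂w = x = -1
∂L/∂w = 4 × -1 = -4

Claimed value: -2
Incorrect: The correct gradient is -4.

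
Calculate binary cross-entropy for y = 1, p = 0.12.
L = 2.12

L = -1·log(0.12) - 0·log(0.88) = -log(0.12) = 2.12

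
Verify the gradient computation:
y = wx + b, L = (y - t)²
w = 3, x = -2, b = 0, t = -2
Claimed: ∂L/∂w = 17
Incorrect

y = (3)(-2) + 0 = -6
∂L/∂y = 2(y - t) = 2(-6 - -2) = -8
∂y/∂w = x = -2
∂L/∂w = -8 × -2 = 16

Claimed value: 17
Incorrect: The correct gradient is 16.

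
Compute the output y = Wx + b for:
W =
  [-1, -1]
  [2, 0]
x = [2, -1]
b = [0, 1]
y = [-1, 5]

Wx = [-1×2 + -1×-1, 2×2 + 0×-1]
   = [-1, 4]
y = Wx + b = [-1 + 0, 4 + 1] = [-1, 5]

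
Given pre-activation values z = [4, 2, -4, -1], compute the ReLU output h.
h = [4, 2, 0, 0]

ReLU applied element-wise: max(0,4)=4, max(0,2)=2, max(0,-4)=0, max(0,-1)=0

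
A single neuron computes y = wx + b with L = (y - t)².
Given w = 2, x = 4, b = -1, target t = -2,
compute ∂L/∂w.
∂L/∂w = 72

y = wx + b = (2)(4) + -1 = 7
∂L/∂y = 2(y - t) = 2(7 - -2) = 18
∂y/∂w = x = 4
∂L/∂w = ∂L/∂y · ∂y/∂w = 18 × 4 = 72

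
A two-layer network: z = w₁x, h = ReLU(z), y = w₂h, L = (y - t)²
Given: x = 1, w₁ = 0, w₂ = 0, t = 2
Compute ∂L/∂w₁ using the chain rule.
∂L/∂w₁ = 0

Forward pass:
z = w₁x = 0×1 = 0
h = ReLU(0) = 0
y = w₂h = 0×0 = 0

Backward pass:
∂L/∂y = 2(y - t) = 2(0 - 2) = -4
∂y/∂h = w₂ = 0
∂h/∂z = 0 (ReLU derivative)
∂z/∂w₁ = x = 1

∂L/∂w₁ = -4 × 0 × 0 × 1 = 0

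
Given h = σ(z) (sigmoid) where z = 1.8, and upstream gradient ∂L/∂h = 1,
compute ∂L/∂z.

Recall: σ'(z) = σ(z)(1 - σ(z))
∂L/∂z = 0.1217

σ(1.8) = 0.8581
σ'(1.8) = σ(1.8)(1 - σ(1.8)) = 0.8581 × 0.1419 = 0.1217
∂L/∂z = ∂L/∂h · σ'(z) = 1 × 0.1217 = 0.1217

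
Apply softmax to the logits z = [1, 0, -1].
p = [0.6652, 0.2447, 0.09]

exp(z) = [2.718, 1, 0.3679]
Sum = 4.086
p = [0.6652, 0.2447, 0.09]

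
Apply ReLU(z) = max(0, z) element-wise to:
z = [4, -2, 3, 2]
h = [4, 0, 3, 2]

ReLU applied element-wise: max(0,4)=4, max(0,-2)=0, max(0,3)=3, max(0,2)=2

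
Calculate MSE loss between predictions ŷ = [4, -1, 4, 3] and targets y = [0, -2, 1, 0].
MSE = 8.75

MSE = (1/4)((4-0)² + (-1--2)² + (4-1)² + (3-0)²) = (1/4)(16 + 1 + 9 + 9) = 8.75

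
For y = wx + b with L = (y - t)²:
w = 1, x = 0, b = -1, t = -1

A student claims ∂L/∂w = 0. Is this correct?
Correct

y = (1)(0) + -1 = -1
∂L/∂y = 2(y - t) = 2(-1 - -1) = 0
∂y/∂w = x = 0
∂L/∂w = 0 × 0 = 0

Claimed value: 0
Correct: The correct gradient is 0.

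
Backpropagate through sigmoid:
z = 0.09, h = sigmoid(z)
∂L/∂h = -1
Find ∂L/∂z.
∂L/∂z = -0.2495

σ(0.09) = 0.5225
σ'(0.09) = σ(0.09)(1 - σ(0.09)) = 0.5225 × 0.4775 = 0.2495
∂L/∂z = ∂L/∂h · σ'(z) = -1 × 0.2495 = -0.2495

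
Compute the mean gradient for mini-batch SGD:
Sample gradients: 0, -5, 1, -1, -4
Average gradient = -1.8

Average = (1/5)(0 + -5 + 1 + -1 + -4) = -9/5 = -1.8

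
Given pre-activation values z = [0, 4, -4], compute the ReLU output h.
h = [0, 4, 0]

ReLU applied element-wise: max(0,0)=0, max(0,4)=4, max(0,-4)=0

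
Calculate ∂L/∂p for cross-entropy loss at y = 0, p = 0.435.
∂L/∂p = 1.77

∂L/∂p = -y/p + (1-y)/(1-p) = 0 + 1/0.565 = 1.77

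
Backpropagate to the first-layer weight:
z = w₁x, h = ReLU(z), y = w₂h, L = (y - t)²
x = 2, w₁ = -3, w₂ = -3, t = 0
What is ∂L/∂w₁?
∂L/∂w₁ = 0

Forward pass:
z = w₁x = -3×2 = -6
h = ReLU(-6) = 0
y = w₂h = -3×0 = 0

Backward pass:
∂L/∂y = 2(y - t) = 2(0 - 0) = 0
∂y/∂h = w₂ = -3
∂h/∂z = 0 (ReLU derivative)
∂z/∂w₁ = x = 2

∂L/∂w₁ = 0 × -3 × 0 × 2 = 0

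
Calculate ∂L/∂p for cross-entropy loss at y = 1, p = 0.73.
∂L/∂p = -1.37

∂L/∂p = -y/p + (1-y)/(1-p) = -1/0.73 + 0 = -1.37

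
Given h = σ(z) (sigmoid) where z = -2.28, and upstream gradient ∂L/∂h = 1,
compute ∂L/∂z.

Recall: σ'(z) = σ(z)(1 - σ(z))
∂L/∂z = 0.08418

σ(-2.28) = 0.09279
σ'(-2.28) = σ(-2.28)(1 - σ(-2.28)) = 0.09279 × 0.9072 = 0.08418
∂L/∂z = ∂L/∂h · σ'(z) = 1 × 0.08418 = 0.08418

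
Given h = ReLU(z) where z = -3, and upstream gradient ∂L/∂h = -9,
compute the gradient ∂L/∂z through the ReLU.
∂L/∂z = 0

h = ReLU(-3) = 0
Since z < 0: ∂h/∂z = 0
∂L/∂z = ∂L/∂h · ∂h/∂z = -9 × 0 = 0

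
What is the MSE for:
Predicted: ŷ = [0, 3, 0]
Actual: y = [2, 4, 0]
MSE = 1.667

MSE = (1/3)((0-2)² + (3-4)² + (0-0)²) = (1/3)(4 + 1 + 0) = 1.667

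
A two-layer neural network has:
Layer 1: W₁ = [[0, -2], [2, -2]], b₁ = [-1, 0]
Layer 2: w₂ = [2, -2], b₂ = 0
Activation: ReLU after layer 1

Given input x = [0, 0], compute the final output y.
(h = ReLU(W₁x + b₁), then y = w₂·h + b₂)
y = 0

Layer 1 pre-activation: z₁ = [-1, 0]
After ReLU: h = [0, 0]
Layer 2 output: y = 2×0 + -2×0 + 0 = 0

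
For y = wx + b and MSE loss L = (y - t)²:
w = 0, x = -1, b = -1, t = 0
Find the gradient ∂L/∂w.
∂L/∂w = 2

y = wx + b = (0)(-1) + -1 = -1
∂L/∂y = 2(y - t) = 2(-1 - 0) = -2
∂y/∂w = x = -1
∂L/∂w = ∂L/∂y · ∂y/∂w = -2 × -1 = 2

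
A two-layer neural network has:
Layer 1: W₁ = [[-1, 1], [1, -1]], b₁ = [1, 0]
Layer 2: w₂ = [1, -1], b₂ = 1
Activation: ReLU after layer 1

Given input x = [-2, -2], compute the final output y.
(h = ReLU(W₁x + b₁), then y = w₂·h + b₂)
y = 2

Layer 1 pre-activation: z₁ = [1, 0]
After ReLU: h = [1, 0]
Layer 2 output: y = 1×1 + -1×0 + 1 = 2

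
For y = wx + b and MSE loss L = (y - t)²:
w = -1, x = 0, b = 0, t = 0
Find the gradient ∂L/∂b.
∂L/∂b = 0

y = wx + b = (-1)(0) + 0 = 0
∂L/∂y = 2(y - t) = 2(0 - 0) = 0
∂y/∂b = 1
∂L/∂b = ∂L/∂y · ∂y/∂b = 0 × 1 = 0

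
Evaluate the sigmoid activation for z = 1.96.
0.8765

sigmoid(1.96) = 1/(1 + e^(-1.96)) = 1/(1 + 0.1409) = 0.8765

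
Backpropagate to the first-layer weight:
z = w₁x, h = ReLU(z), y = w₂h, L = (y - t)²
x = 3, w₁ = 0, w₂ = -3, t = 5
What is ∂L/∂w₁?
∂L/∂w₁ = 0

Forward pass:
z = w₁x = 0×3 = 0
h = ReLU(0) = 0
y = w₂h = -3×0 = 0

Backward pass:
∂L/∂y = 2(y - t) = 2(0 - 5) = -10
∂y/∂h = w₂ = -3
∂h/∂z = 0 (ReLU derivative)
∂z/∂w₁ = x = 3

∂L/∂w₁ = -10 × -3 × 0 × 3 = 0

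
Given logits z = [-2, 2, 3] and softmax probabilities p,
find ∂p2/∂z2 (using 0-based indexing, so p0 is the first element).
∂p2/∂z2 = 0.1983

p = softmax(z) = [0.004902, 0.2676, 0.7275]
p2 = 0.7275

∂p2/∂z2 = p2(1 - p2) = 0.7275 × (1 - 0.7275) = 0.1983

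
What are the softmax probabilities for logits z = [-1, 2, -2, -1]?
p = [0.0445, 0.8945, 0.0164, 0.0445]

exp(z) = [0.3679, 7.389, 0.1353, 0.3679]
Sum = 8.26
p = [0.0445, 0.8945, 0.0164, 0.0445]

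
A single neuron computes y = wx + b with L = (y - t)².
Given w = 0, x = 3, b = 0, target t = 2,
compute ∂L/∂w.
∂L/∂w = -12

y = wx + b = (0)(3) + 0 = 0
∂L/∂y = 2(y - t) = 2(0 - 2) = -4
∂y/∂w = x = 3
∂L/∂w = ∂L/∂y · ∂y/∂w = -4 × 3 = -12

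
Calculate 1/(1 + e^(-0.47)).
0.6154

sigmoid(0.47) = 1/(1 + e^(-0.47)) = 1/(1 + 0.625) = 0.6154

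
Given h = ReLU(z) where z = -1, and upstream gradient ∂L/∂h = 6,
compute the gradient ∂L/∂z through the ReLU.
∂L/∂z = 0

h = ReLU(-1) = 0
Since z < 0: ∂h/∂z = 0
∂L/∂z = ∂L/∂h · ∂h/∂z = 6 × 0 = 0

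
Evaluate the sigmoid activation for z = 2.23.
0.9029

sigmoid(2.23) = 1/(1 + e^(-2.23)) = 1/(1 + 0.1075) = 0.9029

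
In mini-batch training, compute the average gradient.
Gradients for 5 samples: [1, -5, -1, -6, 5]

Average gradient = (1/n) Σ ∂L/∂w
Average gradient = -1.2

Average = (1/5)(1 + -5 + -1 + -6 + 5) = -6/5 = -1.2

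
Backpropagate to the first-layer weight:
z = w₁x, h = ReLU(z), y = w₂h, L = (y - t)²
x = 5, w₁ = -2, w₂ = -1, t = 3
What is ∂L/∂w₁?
∂L/∂w₁ = 0

Forward pass:
z = w₁x = -2×5 = -10
h = ReLU(-10) = 0
y = w₂h = -1×0 = 0

Backward pass:
∂L/∂y = 2(y - t) = 2(0 - 3) = -6
∂y/∂h = w₂ = -1
∂h/∂z = 0 (ReLU derivative)
∂z/∂w₁ = x = 5

∂L/∂w₁ = -6 × -1 × 0 × 5 = 0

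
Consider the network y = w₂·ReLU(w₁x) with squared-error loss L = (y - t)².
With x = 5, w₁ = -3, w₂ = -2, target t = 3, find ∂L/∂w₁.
∂L/∂w₁ = 0

Forward pass:
z = w₁x = -3×5 = -15
h = ReLU(-15) = 0
y = w₂h = -2×0 = 0

Backward pass:
∂L/∂y = 2(y - t) = 2(0 - 3) = -6
∂y/∂h = w₂ = -2
∂h/∂z = 0 (ReLU derivative)
∂z/∂w₁ = x = 5

∂L/∂w₁ = -6 × -2 × 0 × 5 = 0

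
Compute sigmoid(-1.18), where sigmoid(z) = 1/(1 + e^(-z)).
0.2351

sigmoid(-1.18) = 1/(1 + e^(1.18)) = 1/(1 + 3.254) = 0.2351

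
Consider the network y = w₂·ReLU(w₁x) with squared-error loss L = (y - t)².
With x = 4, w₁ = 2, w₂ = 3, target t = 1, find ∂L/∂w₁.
∂L/∂w₁ = 552

Forward pass:
z = w₁x = 2×4 = 8
h = ReLU(8) = 8
y = w₂h = 3×8 = 24

Backward pass:
∂L/∂y = 2(y - t) = 2(24 - 1) = 46
∂y/∂h = w₂ = 3
∂h/∂z = 1 (ReLU derivative)
∂z/∂w₁ = x = 4

∂L/∂w₁ = 46 × 3 × 1 × 4 = 552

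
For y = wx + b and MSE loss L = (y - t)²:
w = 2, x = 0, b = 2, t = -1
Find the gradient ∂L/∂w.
∂L/∂w = 0

y = wx + b = (2)(0) + 2 = 2
∂L/∂y = 2(y - t) = 2(2 - -1) = 6
∂y/∂w = x = 0
∂L/∂w = ∂L/∂y · ∂y/∂w = 6 × 0 = 0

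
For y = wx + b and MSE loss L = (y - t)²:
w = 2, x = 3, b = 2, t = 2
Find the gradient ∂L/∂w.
∂L/∂w = 36

y = wx + b = (2)(3) + 2 = 8
∂L/∂y = 2(y - t) = 2(8 - 2) = 12
∂y/∂w = x = 3
∂L/∂w = ∂L/∂y · ∂y/∂w = 12 × 3 = 36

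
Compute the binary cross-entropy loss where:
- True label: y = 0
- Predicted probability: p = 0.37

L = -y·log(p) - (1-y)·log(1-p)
L = 0.462

L = -0·log(0.37) - 1·log(0.63) = -log(0.63) = 0.462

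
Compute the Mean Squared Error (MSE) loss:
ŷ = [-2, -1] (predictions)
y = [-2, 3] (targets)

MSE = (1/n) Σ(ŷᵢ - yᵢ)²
MSE = 8

MSE = (1/2)((-2--2)² + (-1-3)²) = (1/2)(0 + 16) = 8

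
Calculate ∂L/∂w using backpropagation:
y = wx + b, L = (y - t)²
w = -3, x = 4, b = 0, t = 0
∂L/∂w = -96

y = wx + b = (-3)(4) + 0 = -12
∂L/∂y = 2(y - t) = 2(-12 - 0) = -24
∂y/∂w = x = 4
∂L/∂w = ∂L/∂y · ∂y/∂w = -24 × 4 = -96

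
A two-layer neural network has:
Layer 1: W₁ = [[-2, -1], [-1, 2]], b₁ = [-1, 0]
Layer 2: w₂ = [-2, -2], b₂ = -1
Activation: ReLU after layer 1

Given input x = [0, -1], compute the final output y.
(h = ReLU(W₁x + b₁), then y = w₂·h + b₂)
y = -1

Layer 1 pre-activation: z₁ = [0, -2]
After ReLU: h = [0, 0]
Layer 2 output: y = -2×0 + -2×0 + -1 = -1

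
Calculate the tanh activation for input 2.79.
0.9925

tanh(2.79) = (e^(2.79) - e^(-2.79))/(e^(2.79) + e^(-2.79)) = 0.9925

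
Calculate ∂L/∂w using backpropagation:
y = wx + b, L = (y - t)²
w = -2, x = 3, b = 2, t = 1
∂L/∂w = -30

y = wx + b = (-2)(3) + 2 = -4
∂L/∂y = 2(y - t) = 2(-4 - 1) = -10
∂y/∂w = x = 3
∂L/∂w = ∂L/∂y · ∂y/∂w = -10 × 3 = -30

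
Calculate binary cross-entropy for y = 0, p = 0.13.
L = 0.1393

L = -0·log(0.13) - 1·log(0.87) = -log(0.87) = 0.1393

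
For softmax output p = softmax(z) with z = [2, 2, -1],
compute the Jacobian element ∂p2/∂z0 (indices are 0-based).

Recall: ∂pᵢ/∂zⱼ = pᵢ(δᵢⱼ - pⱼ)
∂p2/∂z0 = -0.01185

p = softmax(z) = [0.4879, 0.4879, 0.02429]
p2 = 0.02429, p0 = 0.4879

∂p2/∂z0 = -p2 × p0 = -0.02429 × 0.4879 = -0.01185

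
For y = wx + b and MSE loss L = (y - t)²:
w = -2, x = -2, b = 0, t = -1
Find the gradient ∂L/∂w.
∂L/∂w = -20

y = wx + b = (-2)(-2) + 0 = 4
∂L/∂y = 2(y - t) = 2(4 - -1) = 10
∂y/∂w = x = -2
∂L/∂w = ∂L/∂y · ∂y/∂w = 10 × -2 = -20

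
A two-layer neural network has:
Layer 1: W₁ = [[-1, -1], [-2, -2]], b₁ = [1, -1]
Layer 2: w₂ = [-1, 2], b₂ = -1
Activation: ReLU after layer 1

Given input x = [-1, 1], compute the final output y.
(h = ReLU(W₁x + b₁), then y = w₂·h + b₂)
y = -2

Layer 1 pre-activation: z₁ = [1, -1]
After ReLU: h = [1, 0]
Layer 2 output: y = -1×1 + 2×0 + -1 = -2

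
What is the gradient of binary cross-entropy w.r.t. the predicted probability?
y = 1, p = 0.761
∂L/∂p = -1.314

∂L/∂p = -y/p + (1-y)/(1-p) = -1/0.761 + 0 = -1.314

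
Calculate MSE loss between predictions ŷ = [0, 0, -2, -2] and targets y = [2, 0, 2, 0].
MSE = 6

MSE = (1/4)((0-2)² + (0-0)² + (-2-2)² + (-2-0)²) = (1/4)(4 + 0 + 16 + 4) = 6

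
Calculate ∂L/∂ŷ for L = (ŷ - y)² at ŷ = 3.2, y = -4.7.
∂L/∂ŷ = 15.8

∂L/∂ŷ = 2(ŷ - y) = 2(3.2 - -4.7) = 2(7.9) = 15.8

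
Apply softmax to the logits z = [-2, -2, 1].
p = [0.0453, 0.0453, 0.9094]

exp(z) = [0.1353, 0.1353, 2.718]
Sum = 2.989
p = [0.0453, 0.0453, 0.9094]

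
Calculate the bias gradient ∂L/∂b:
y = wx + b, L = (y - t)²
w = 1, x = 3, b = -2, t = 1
∂L/∂b = 0

y = wx + b = (1)(3) + -2 = 1
∂L/∂y = 2(y - t) = 2(1 - 1) = 0
∂y/∂b = 1
∂L/∂b = ∂L/∂y · ∂y/∂b = 0 × 1 = 0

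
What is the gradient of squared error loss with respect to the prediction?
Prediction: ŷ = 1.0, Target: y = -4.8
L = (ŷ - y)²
∂L/∂ŷ = 11.6

∂L/∂ŷ = 2(ŷ - y) = 2(1.0 - -4.8) = 2(5.8) = 11.6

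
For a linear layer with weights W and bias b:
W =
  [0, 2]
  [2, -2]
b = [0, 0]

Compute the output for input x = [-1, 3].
y = [6, -8]

Wx = [0×-1 + 2×3, 2×-1 + -2×3]
   = [6, -8]
y = Wx + b = [6 + 0, -8 + 0] = [6, -8]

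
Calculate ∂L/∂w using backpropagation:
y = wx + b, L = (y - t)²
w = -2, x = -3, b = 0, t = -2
∂L/∂w = -48

y = wx + b = (-2)(-3) + 0 = 6
∂L/∂y = 2(y - t) = 2(6 - -2) = 16
∂y/∂w = x = -3
∂L/∂w = ∂L/∂y · ∂y/∂w = 16 × -3 = -48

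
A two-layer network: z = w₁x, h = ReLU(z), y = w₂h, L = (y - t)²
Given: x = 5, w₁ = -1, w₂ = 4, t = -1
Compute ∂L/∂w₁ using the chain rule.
∂L/∂w₁ = 0

Forward pass:
z = w₁x = -1×5 = -5
h = ReLU(-5) = 0
y = w₂h = 4×0 = 0

Backward pass:
∂L/∂y = 2(y - t) = 2(0 - -1) = 2
∂y/∂h = w₂ = 4
∂h/∂z = 0 (ReLU derivative)
∂z/∂w₁ = x = 5

∂L/∂w₁ = 2 × 4 × 0 × 5 = 0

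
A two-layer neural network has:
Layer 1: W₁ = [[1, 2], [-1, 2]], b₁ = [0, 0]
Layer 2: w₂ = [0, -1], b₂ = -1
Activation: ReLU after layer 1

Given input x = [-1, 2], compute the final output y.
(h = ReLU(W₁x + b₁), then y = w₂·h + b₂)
y = -6

Layer 1 pre-activation: z₁ = [3, 5]
After ReLU: h = [3, 5]
Layer 2 output: y = 0×3 + -1×5 + -1 = -6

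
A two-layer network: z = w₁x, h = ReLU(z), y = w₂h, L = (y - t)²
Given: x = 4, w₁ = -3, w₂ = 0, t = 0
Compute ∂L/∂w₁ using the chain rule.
∂L/∂w₁ = 0

Forward pass:
z = w₁x = -3×4 = -12
h = ReLU(-12) = 0
y = w₂h = 0×0 = 0

Backward pass:
∂L/∂y = 2(y - t) = 2(0 - 0) = 0
∂y/∂h = w₂ = 0
∂h/∂z = 0 (ReLU derivative)
∂z/∂w₁ = x = 4

∂L/∂w₁ = 0 × 0 × 0 × 4 = 0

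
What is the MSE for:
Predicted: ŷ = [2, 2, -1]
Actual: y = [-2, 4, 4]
MSE = 15

MSE = (1/3)((2--2)² + (2-4)² + (-1-4)²) = (1/3)(16 + 4 + 25) = 15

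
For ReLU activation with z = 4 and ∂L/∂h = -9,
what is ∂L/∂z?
∂L/∂z = -9

h = ReLU(4) = 4
Since z > 0: ∂h/∂z = 1
∂L/∂z = ∂L/∂h · ∂h/∂z = -9 × 1 = -9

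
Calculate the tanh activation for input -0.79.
-0.6584

tanh(-0.79) = (e^(-0.79) - e^(0.79))/(e^(-0.79) + e^(0.79)) = -0.6584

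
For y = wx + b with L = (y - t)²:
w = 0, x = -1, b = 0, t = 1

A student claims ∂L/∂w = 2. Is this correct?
Correct

y = (0)(-1) + 0 = 0
∂L/∂y = 2(y - t) = 2(0 - 1) = -2
∂y/∂w = x = -1
∂L/∂w = -2 × -1 = 2

Claimed value: 2
Correct: The correct gradient is 2.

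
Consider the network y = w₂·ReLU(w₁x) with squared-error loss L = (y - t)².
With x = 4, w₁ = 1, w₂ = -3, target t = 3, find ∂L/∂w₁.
∂L/∂w₁ = 360

Forward pass:
z = w₁x = 1×4 = 4
h = ReLU(4) = 4
y = w₂h = -3×4 = -12

Backward pass:
∂L/∂y = 2(y - t) = 2(-12 - 3) = -30
∂y/∂h = w₂ = -3
∂h/∂z = 1 (ReLU derivative)
∂z/∂w₁ = x = 4

∂L/∂w₁ = -30 × -3 × 1 × 4 = 360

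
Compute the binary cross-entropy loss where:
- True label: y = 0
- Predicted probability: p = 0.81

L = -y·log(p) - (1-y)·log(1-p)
L = 1.661

L = -0·log(0.81) - 1·log(0.19) = -log(0.19) = 1.661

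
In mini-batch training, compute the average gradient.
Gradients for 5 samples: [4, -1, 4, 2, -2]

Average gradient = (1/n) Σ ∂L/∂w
Average gradient = 1.4

Average = (1/5)(4 + -1 + 4 + 2 + -2) = 7/5 = 1.4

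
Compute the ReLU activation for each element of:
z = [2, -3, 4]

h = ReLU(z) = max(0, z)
h = [2, 0, 4]

ReLU applied element-wise: max(0,2)=2, max(0,-3)=0, max(0,4)=4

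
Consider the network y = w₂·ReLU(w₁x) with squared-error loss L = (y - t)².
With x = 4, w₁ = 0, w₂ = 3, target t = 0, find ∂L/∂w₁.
∂L/∂w₁ = 0

Forward pass:
z = w₁x = 0×4 = 0
h = ReLU(0) = 0
y = w₂h = 3×0 = 0

Backward pass:
∂L/∂y = 2(y - t) = 2(0 - 0) = 0
∂y/∂h = w₂ = 3
∂h/∂z = 0 (ReLU derivative)
∂z/∂w₁ = x = 4

∂L/∂w₁ = 0 × 3 × 0 × 4 = 0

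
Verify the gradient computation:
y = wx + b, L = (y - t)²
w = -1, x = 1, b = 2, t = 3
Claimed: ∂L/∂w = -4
Correct

y = (-1)(1) + 2 = 1
∂L/∂y = 2(y - t) = 2(1 - 3) = -4
∂y/∂w = x = 1
∂L/∂w = -4 × 1 = -4

Claimed value: -4
Correct: The correct gradient is -4.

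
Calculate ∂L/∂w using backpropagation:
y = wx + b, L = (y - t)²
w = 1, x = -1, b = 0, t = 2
∂L/∂w = 6

y = wx + b = (1)(-1) + 0 = -1
∂L/∂y = 2(y - t) = 2(-1 - 2) = -6
∂y/∂w = x = -1
∂L/∂w = ∂L/∂y · ∂y/∂w = -6 × -1 = 6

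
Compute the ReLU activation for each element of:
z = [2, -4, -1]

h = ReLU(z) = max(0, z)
h = [2, 0, 0]

ReLU applied element-wise: max(0,2)=2, max(0,-4)=0, max(0,-1)=0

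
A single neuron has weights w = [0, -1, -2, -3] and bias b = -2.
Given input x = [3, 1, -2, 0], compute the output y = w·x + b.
y = 1

y = (0)(3) + (-1)(1) + (-2)(-2) + (-3)(0) + -2 = 1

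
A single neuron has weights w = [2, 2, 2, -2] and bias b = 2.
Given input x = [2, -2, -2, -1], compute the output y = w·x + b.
y = 0

y = (2)(2) + (2)(-2) + (2)(-2) + (-2)(-1) + 2 = 0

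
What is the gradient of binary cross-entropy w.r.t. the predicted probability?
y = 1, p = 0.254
∂L/∂p = -3.937

∂L/∂p = -y/p + (1-y)/(1-p) = -1/0.254 + 0 = -3.937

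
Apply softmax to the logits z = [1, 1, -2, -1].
p = [0.4576, 0.4576, 0.0228, 0.0619]

exp(z) = [2.718, 2.718, 0.1353, 0.3679]
Sum = 5.94
p = [0.4576, 0.4576, 0.0228, 0.0619]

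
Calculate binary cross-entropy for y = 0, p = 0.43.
L = 0.5621

L = -0·log(0.43) - 1·log(0.57) = -log(0.57) = 0.5621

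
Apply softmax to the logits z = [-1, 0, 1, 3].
p = [0.0152, 0.0414, 0.1125, 0.831]

exp(z) = [0.3679, 1, 2.718, 20.09]
Sum = 24.17
p = [0.0152, 0.0414, 0.1125, 0.831]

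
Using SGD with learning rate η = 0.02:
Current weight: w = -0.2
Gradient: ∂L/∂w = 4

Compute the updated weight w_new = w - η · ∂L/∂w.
w_new = -0.28

w_new = w - η·∂L/∂w = -0.2 - 0.02×(4) = -0.2 - (0.08) = -0.28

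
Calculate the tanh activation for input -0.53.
-0.4854

tanh(-0.53) = (e^(-0.53) - e^(0.53))/(e^(-0.53) + e^(0.53)) = -0.4854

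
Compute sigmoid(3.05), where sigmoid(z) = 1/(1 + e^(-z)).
0.9548

sigmoid(3.05) = 1/(1 + e^(-3.05)) = 1/(1 + 0.04736) = 0.9548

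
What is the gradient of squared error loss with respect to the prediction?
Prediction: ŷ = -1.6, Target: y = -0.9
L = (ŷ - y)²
∂L/∂ŷ = -1.4

∂L/∂ŷ = 2(ŷ - y) = 2(-1.6 - -0.9) = 2(-0.7) = -1.4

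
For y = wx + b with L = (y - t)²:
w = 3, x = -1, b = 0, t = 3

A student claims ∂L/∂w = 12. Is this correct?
Correct

y = (3)(-1) + 0 = -3
∂L/∂y = 2(y - t) = 2(-3 - 3) = -12
∂y/∂w = x = -1
∂L/∂w = -12 × -1 = 12

Claimed value: 12
Correct: The correct gradient is 12.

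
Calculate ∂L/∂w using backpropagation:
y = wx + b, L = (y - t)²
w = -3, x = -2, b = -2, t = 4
∂L/∂w = 0

y = wx + b = (-3)(-2) + -2 = 4
∂L/∂y = 2(y - t) = 2(4 - 4) = 0
∂y/∂w = x = -2
∂L/∂w = ∂L/∂y · ∂y/∂w = 0 × -2 = 0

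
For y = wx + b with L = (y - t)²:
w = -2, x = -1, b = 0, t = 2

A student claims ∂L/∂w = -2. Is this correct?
Incorrect

y = (-2)(-1) + 0 = 2
∂L/∂y = 2(y - t) = 2(2 - 2) = 0
∂y/∂w = x = -1
∂L/∂w = 0 × -1 = 0

Claimed value: -2
Incorrect: The correct gradient is 0.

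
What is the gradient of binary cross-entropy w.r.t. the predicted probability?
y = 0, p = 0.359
∂L/∂p = 1.56

∂L/∂p = -y/p + (1-y)/(1-p) = 0 + 1/0.641 = 1.56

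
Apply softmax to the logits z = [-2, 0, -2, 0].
p = [0.0596, 0.4404, 0.0596, 0.4404]

exp(z) = [0.1353, 1, 0.1353, 1]
Sum = 2.271
p = [0.0596, 0.4404, 0.0596, 0.4404]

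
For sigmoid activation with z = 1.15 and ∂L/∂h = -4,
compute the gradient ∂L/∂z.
∂L/∂z = -0.7306

σ(1.15) = 0.7595
σ'(1.15) = σ(1.15)(1 - σ(1.15)) = 0.7595 × 0.2405 = 0.1827
∂L/∂z = ∂L/∂h · σ'(z) = -4 × 0.1827 = -0.7306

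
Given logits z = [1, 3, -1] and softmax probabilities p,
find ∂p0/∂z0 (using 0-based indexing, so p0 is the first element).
∂p0/∂z0 = 0.1035

p = softmax(z) = [0.1173, 0.8668, 0.01588]
p0 = 0.1173

∂p0/∂z0 = p0(1 - p0) = 0.1173 × (1 - 0.1173) = 0.1035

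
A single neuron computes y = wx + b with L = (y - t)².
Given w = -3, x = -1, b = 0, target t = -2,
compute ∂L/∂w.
∂L/∂w = -10

y = wx + b = (-3)(-1) + 0 = 3
∂L/∂y = 2(y - t) = 2(3 - -2) = 10
∂y/∂w = x = -1
∂L/∂w = ∂L/∂y · ∂y/∂w = 10 × -1 = -10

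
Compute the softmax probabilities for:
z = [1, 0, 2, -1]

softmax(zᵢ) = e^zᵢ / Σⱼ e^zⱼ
p = [0.2369, 0.0871, 0.6439, 0.0321]

exp(z) = [2.718, 1, 7.389, 0.3679]
Sum = 11.48
p = [0.2369, 0.0871, 0.6439, 0.0321]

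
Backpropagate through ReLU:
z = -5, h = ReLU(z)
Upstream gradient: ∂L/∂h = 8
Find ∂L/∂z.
∂L/∂z = 0

h = ReLU(-5) = 0
Since z < 0: ∂h/∂z = 0
∂L/∂z = ∂L/∂h · ∂h/∂z = 8 × 0 = 0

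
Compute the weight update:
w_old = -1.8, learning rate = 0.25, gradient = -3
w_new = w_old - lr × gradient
w_new = -1.05

w_new = w - η·∂L/∂w = -1.8 - 0.25×(-3) = -1.8 - (-0.75) = -1.05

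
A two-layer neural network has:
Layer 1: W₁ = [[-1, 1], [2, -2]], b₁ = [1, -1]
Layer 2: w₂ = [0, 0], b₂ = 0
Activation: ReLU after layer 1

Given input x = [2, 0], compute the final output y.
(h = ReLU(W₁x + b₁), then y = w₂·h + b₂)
y = 0

Layer 1 pre-activation: z₁ = [-1, 3]
After ReLU: h = [0, 3]
Layer 2 output: y = 0×0 + 0×3 + 0 = 0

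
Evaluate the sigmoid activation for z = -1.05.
0.2592

sigmoid(-1.05) = 1/(1 + e^(1.05)) = 1/(1 + 2.858) = 0.2592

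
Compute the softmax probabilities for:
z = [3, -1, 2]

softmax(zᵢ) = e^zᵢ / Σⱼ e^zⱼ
p = [0.7214, 0.0132, 0.2654]

exp(z) = [20.09, 0.3679, 7.389]
Sum = 27.84
p = [0.7214, 0.0132, 0.2654]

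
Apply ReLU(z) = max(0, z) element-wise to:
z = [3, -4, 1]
h = [3, 0, 1]

ReLU applied element-wise: max(0,3)=3, max(0,-4)=0, max(0,1)=1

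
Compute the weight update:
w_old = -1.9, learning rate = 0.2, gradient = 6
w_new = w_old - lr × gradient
w_new = -3.1

w_new = w - η·∂L/∂w = -1.9 - 0.2×(6) = -1.9 - (1.2) = -3.1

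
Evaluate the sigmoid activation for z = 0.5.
0.6225

sigmoid(0.5) = 1/(1 + e^(-0.5)) = 1/(1 + 0.6065) = 0.6225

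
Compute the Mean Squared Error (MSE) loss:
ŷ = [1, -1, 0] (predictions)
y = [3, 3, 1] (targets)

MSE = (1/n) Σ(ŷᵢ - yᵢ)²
MSE = 7

MSE = (1/3)((1-3)² + (-1-3)² + (0-1)²) = (1/3)(4 + 16 + 1) = 7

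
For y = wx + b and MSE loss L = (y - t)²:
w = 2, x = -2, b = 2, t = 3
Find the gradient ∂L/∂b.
∂L/∂b = -10

y = wx + b = (2)(-2) + 2 = -2
∂L/∂y = 2(y - t) = 2(-2 - 3) = -10
∂y/∂b = 1
∂L/∂b = ∂L/∂y · ∂y/∂b = -10 × 1 = -10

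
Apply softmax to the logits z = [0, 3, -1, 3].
p = [0.0241, 0.4835, 0.0089, 0.4835]

exp(z) = [1, 20.09, 0.3679, 20.09]
Sum = 41.54
p = [0.0241, 0.4835, 0.0089, 0.4835]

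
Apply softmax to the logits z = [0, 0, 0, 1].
p = [0.1749, 0.1749, 0.1749, 0.4754]

exp(z) = [1, 1, 1, 2.718]
Sum = 5.718
p = [0.1749, 0.1749, 0.1749, 0.4754]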